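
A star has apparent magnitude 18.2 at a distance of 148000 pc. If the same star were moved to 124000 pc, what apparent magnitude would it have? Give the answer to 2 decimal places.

m ≈ 17.82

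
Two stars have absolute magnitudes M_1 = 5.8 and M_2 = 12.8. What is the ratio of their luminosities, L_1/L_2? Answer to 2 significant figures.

L_1/L_2 ≈ 630

ΔM = M_1 − M_2 = -7.0
L_1/L_2 = 10^(−0.4 ΔM) = 10^2.800 = 631.0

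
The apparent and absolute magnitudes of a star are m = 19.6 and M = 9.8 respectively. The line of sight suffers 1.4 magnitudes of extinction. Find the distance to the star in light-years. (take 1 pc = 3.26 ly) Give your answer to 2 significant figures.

d ≈ 1600 ly

m − M = 5 log₁₀(d/10 pc) + A  ⇒  19.6 − (9.8) − 1.4 = 5 log₁₀(d/10)
8.400 = 5 log₁₀(d/10)
log₁₀ d = (m − M − A)/5 + 1 = 2.6800
d = 10^2.6800 = 478.6 pc
= 1560 ly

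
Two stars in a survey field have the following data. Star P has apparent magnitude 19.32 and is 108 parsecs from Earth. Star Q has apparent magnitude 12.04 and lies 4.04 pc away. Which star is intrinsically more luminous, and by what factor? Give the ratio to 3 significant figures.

Star P: M = m − 5 log₁₀ d + 5 = 19.32 − 5·2.0334 + 5 = 14.153
Star Q: M = m − 5 log₁₀ d + 5 = 12.04 − 5·0.6064 + 5 = 14.008
ΔM = M_P − M_Q = 14.153 − (14.008) = 0.145; smaller M is more luminous → Star Q.
L ratio = 10^(0.4 |ΔM|) = 10^0.058 = 1.143

Star Q is more luminous, by a factor of 1.14.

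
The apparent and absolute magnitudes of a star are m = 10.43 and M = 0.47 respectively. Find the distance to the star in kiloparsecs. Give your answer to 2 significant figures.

Distance modulus: m − M = 10.43 − (0.47) = 9.960
m − M = 5 log₁₀ d − 5
log₁₀ d = (m − M)/5 + 1 = 2.9920
d = 10^2.9920 = 981.7 pc
= 0.9817 kpc

d ≈ 0.98 kpc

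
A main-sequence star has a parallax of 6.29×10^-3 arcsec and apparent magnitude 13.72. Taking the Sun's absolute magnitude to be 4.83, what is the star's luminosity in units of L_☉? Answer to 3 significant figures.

d = 1/p = 1/6.29×10^-3″ = 159.0 pc
M = m − 5 log₁₀ d + 5 = 13.72 − 5·2.2013 + 5 = 7.713
M − M_☉ = 7.713 − 4.83 = 2.883
L/L_☉ = 10^(−0.4 × 2.883) = 0.07026

L/L_☉ ≈ 0.0703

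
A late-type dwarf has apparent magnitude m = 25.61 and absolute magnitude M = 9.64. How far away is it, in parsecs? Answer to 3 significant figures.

d ≈ 15600 pc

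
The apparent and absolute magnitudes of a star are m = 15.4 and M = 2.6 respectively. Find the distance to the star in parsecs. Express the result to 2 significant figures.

d ≈ 3600 pc

μ = m − M = 12.800
m − M = 5 log₁₀ d − 5
log₁₀ d = (m − M)/5 + 1 = 3.5600
d = 10^3.5600 = 3631 pc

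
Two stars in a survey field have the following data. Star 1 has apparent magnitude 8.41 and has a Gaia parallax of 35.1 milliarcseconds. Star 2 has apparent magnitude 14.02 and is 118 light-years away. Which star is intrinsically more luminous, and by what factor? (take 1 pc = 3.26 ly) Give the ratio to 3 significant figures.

Star 1 is more luminous, by a factor of 109.

Star 1: p = 35.1 mas = 0.0351″ → d = 1/p = 28.49 pc
Star 1: M = m − 5 log₁₀ d + 5 = 8.41 − 5·1.4547 + 5 = 6.137
Star 2: d = 118 ly / 3.26 = 36.20 pc
Star 2: M = m − 5 log₁₀ d + 5 = 14.02 − 5·1.5587 + 5 = 11.227
ΔM = M_1 − M_2 = 6.137 − (11.227) = -5.090; smaller M is more luminous → Star 1.
L ratio = 10^(0.4 |ΔM|) = 10^2.036 = 108.7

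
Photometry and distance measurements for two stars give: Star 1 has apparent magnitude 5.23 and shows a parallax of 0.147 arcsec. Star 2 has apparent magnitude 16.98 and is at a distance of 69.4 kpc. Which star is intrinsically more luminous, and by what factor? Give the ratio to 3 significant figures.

Star 1: d = 1/p = 1/0.147″ = 6.803 pc
Star 1: M = m − 5 log₁₀ d + 5 = 5.23 − 5·0.8327 + 5 = 6.067
Star 2: d = 69.4 kpc = 69400 pc
Star 2: M = m − 5 log₁₀ d + 5 = 16.98 − 5·4.8414 + 5 = -2.227
ΔM = M_1 − M_2 = 6.067 − (-2.227) = 8.293; smaller M is more luminous → Star 2.
L ratio = 10^(0.4 |ΔM|) = 10^3.317 = 2077

Star 2 is more luminous, by a factor of 2080.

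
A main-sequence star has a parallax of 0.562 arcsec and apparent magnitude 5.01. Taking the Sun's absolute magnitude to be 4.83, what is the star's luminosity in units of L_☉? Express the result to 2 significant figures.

d = 1/p = 1/0.562″ = 1.779 pc
M = m − 5 log₁₀ d + 5 = 5.01 − 5·0.2503 + 5 = 8.759
M − M_☉ = 8.759 − 4.83 = 3.929
L/L_☉ = 10^(−0.4 × 3.929) = 0.02682

L/L_☉ ≈ 0.027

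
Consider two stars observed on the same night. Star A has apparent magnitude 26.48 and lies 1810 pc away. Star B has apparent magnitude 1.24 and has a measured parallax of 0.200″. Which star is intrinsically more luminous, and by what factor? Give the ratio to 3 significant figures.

Star A: M = m − 5 log₁₀ d + 5 = 26.48 − 5·3.2577 + 5 = 15.192
Star B: d = 1/p = 1/0.200″ = 5.000 pc
Star B: M = m − 5 log₁₀ d + 5 = 1.24 − 5·0.6990 + 5 = 2.745
ΔM = M_A − M_B = 15.192 − (2.745) = 12.446; smaller M is more luminous → Star B.
L ratio = 10^(0.4 |ΔM|) = 10^4.979 = 95190

Star B is more luminous, by a factor of 95200.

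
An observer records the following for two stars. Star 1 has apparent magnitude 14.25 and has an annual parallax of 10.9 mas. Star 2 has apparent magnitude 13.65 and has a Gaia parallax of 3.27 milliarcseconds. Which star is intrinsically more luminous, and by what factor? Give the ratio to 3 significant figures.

Star 2 is more luminous, by a factor of 19.3.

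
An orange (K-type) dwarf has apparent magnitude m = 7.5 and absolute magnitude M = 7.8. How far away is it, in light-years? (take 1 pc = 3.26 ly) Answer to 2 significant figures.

d ≈ 28 ly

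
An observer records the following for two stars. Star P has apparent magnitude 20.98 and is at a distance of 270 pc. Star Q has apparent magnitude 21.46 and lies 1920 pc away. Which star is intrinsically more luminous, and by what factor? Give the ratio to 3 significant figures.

Star P: M = m − 5 log₁₀ d + 5 = 20.98 − 5·2.4314 + 5 = 13.823
Star Q: M = m − 5 log₁₀ d + 5 = 21.46 − 5·3.2833 + 5 = 10.043
ΔM = M_P − M_Q = 13.823 − (10.043) = 3.780; smaller M is more luminous → Star Q.
L ratio = 10^(0.4 |ΔM|) = 10^1.512 = 32.50

Star Q is more luminous, by a factor of 32.5.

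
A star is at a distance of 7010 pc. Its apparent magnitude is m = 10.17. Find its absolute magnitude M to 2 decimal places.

M ≈ -4.06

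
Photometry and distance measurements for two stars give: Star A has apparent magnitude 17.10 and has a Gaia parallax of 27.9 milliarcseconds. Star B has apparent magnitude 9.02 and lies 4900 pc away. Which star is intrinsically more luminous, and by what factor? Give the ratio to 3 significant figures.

Star B is more luminous, by a factor of 3.19×10^7.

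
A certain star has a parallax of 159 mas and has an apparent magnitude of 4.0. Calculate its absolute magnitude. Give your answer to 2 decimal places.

M ≈ 5.01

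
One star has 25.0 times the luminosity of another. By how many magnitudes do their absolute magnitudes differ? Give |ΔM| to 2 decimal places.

|ΔM| ≈ 3.49

Pogson: ΔM = −2.5 log₁₀(ratio) = −2.5 log₁₀(25.0) = −2.5 × 1.3979 = -3.495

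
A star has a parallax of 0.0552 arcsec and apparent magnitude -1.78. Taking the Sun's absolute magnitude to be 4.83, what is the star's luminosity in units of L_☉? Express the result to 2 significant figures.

d = 1/p = 1/0.0552″ = 18.12 pc
M = m − 5 log₁₀ d + 5 = -1.78 − 5·1.2581 + 5 = -3.070
M − M_☉ = -3.070 − 4.83 = -7.900
L/L_☉ = 10^(−0.4 × -7.900) = 1446

L/L_☉ ≈ 1400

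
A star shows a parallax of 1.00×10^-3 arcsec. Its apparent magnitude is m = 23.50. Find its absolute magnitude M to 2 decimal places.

M ≈ 13.50

d = 1/p = 1/1.00×10^-3″ = 1000 pc
5 log₁₀(d/10 pc) = 5 log₁₀(1000) − 5 = 10.000
M = m − 5 log₁₀(d/10) = 23.50 − 10.000 = 13.500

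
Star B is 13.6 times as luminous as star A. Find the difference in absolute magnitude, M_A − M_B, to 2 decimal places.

Pogson: ΔM = −2.5 log₁₀(ratio) = −2.5 log₁₀(13.6) = −2.5 × 1.1335 = -2.834
Star B is brighter so has the smaller magnitude: M_A − M_B is positive.

M_A − M_B ≈ 2.83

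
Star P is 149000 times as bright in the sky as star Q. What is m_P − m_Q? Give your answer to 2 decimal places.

Pogson: Δm = −2.5 log₁₀(ratio) = −2.5 log₁₀(149000) = −2.5 × 5.1732 = -12.933
Star P is brighter, so it has the smaller magnitude: the difference is negative.

m_P − m_Q ≈ -12.93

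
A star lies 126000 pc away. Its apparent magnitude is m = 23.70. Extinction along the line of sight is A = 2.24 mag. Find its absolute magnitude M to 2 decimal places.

M ≈ 0.96

5 log₁₀(d/10 pc) = 5 log₁₀(126000) − 5 = 20.502
M = m − 5 log₁₀(d/10) − A = 23.70 − 20.502 − 2.24 = 0.958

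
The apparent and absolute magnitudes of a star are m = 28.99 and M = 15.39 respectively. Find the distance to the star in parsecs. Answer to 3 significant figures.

d ≈ 5250 pc

μ = m − M = 13.600
m − M = 5 log₁₀ d − 5
log₁₀ d = (m − M)/5 + 1 = 3.7200
d = 10^3.7200 = 5248 pc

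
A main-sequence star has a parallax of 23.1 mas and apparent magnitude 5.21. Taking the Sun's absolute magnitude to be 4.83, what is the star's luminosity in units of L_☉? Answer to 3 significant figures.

L/L_☉ ≈ 13.2

d = 1/p = 1000/23.1 mas = 43.29 pc
M = m − 5 log₁₀ d + 5 = 5.21 − 5·1.6364 + 5 = 2.028
M − M_☉ = 2.028 − 4.83 = -2.802
L/L_☉ = 10^(−0.4 × -2.802) = 13.21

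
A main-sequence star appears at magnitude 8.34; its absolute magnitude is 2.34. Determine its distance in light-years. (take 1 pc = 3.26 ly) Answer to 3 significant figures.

d ≈ 517 ly

Distance modulus: m − M = 8.34 − (2.34) = 6.000
m − M = 5 log₁₀ d − 5
log₁₀ d = (m − M)/5 + 1 = 2.2000
d = 10^2.2000 = 158.5 pc
= 516.7 ly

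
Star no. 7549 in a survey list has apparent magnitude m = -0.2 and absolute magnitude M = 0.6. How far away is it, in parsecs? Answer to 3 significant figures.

d ≈ 6.92 pc

μ = m − M = -0.800
m − M = 5 log₁₀ d − 5
log₁₀ d = (m − M)/5 + 1 = 0.8400
d = 10^0.8400 = 6.918 pc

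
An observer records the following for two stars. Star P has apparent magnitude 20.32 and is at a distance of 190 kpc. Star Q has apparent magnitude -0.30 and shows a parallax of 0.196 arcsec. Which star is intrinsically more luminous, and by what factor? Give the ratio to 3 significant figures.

Star P is more luminous, by a factor of 7.83.

Star P: d = 190 kpc = 190000 pc
Star P: M = m − 5 log₁₀ d + 5 = 20.32 − 5·5.2788 + 5 = -1.074
Star Q: d = 1/p = 1/0.196″ = 5.102 pc
Star Q: M = m − 5 log₁₀ d + 5 = -0.30 − 5·0.7077 + 5 = 1.161
ΔM = M_P − M_Q = -1.074 − (1.161) = -2.235; smaller M is more luminous → Star P.
L ratio = 10^(0.4 |ΔM|) = 10^0.894 = 7.835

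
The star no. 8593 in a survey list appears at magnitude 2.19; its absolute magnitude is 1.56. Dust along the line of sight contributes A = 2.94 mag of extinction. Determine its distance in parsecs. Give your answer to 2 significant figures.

m − M = 5 log₁₀(d/10 pc) + A  ⇒  2.19 − (1.56) − 2.94 = 5 log₁₀(d/10)
-2.310 = 5 log₁₀(d/10)
log₁₀ d = (m − M − A)/5 + 1 = 0.5380
d = 10^0.5380 = 3.451 pc

d ≈ 3.5 pc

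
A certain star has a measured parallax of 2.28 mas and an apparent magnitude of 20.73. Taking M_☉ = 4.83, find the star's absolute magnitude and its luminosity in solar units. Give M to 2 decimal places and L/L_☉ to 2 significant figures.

M ≈ 12.52; L/L_☉ ≈ 8.4×10^-4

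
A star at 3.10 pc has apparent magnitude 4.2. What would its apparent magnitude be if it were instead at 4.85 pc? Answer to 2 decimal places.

m ≈ 5.17

Flux ∝ 1/d², so Δm = 5 log₁₀(d₂/d₁) = 5 log₁₀(4.85/3.10) = 0.972
m₂ = m₁ + Δm = 4.2 + (0.972) = 5.172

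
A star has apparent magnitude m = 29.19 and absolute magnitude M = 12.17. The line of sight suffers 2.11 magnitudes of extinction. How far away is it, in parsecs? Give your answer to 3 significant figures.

m − M = 5 log₁₀(d/10 pc) + A  ⇒  29.19 − (12.17) − 2.11 = 5 log₁₀(d/10)
14.910 = 5 log₁₀(d/10)
log₁₀ d = (m − M − A)/5 + 1 = 3.9820
d = 10^3.9820 = 9594 pc

d ≈ 9590 pc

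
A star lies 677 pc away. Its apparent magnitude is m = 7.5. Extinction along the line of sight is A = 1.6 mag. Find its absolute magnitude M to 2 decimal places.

M ≈ -3.25

5 log₁₀(d/10 pc) = 5 log₁₀(677.0) − 5 = 9.153
M = m − 5 log₁₀(d/10) − A = 7.5 − 9.153 − 1.6 = -3.253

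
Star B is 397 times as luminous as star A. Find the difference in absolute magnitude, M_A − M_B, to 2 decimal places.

Pogson: ΔM = −2.5 log₁₀(ratio) = −2.5 log₁₀(397) = −2.5 × 2.5988 = -6.497
Star B is brighter so has the smaller magnitude: M_A − M_B is positive.

M_A − M_B ≈ 6.50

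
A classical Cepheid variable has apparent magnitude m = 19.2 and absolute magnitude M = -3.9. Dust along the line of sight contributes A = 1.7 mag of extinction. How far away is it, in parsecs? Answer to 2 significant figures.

m − M = 5 log₁₀(d/10 pc) + A  ⇒  19.2 − (-3.9) − 1.7 = 5 log₁₀(d/10)
21.400 = 5 log₁₀(d/10)
log₁₀ d = (m − M − A)/5 + 1 = 5.2800
d = 10^5.2800 = 190500 pc

d ≈ 190000 pc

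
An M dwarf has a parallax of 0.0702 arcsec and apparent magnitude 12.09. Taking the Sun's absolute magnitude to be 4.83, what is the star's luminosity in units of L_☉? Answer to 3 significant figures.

L/L_☉ ≈ 2.53×10^-3

d = 1/p = 1/0.0702″ = 14.25 pc
M = m − 5 log₁₀ d + 5 = 12.09 − 5·1.1537 + 5 = 11.322
M − M_☉ = 11.322 − 4.83 = 6.492
L/L_☉ = 10^(−0.4 × 6.492) = 2.531×10^-3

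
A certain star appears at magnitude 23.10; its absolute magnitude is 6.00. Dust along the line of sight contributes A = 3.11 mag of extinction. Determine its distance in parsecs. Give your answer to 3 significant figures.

d ≈ 6280 pc

m − M = 5 log₁₀(d/10 pc) + A  ⇒  23.10 − (6.00) − 3.11 = 5 log₁₀(d/10)
13.990 = 5 log₁₀(d/10)
log₁₀ d = (m − M − A)/5 + 1 = 3.7980
d = 10^3.7980 = 6281 pc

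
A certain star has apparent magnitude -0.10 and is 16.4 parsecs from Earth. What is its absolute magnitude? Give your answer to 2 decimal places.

5 log₁₀(d/10 pc) = 5 log₁₀(16.40) − 5 = 1.074
M = m − 5 log₁₀(d/10) = -0.10 − 1.074 = -1.174

M ≈ -1.17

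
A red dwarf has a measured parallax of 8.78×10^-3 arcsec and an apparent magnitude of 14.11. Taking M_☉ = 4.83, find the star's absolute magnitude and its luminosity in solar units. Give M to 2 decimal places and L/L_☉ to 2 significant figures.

d = 1/p = 1/8.78×10^-3″ = 113.9 pc
M = m − 5 log₁₀ d + 5 = 14.11 − 5·2.0565 + 5 = 8.827
M − M_☉ = 8.827 − 4.83 = 3.997
L/L_☉ = 10^(−0.4 × 3.997) = 0.02518

M ≈ 8.83; L/L_☉ ≈ 0.025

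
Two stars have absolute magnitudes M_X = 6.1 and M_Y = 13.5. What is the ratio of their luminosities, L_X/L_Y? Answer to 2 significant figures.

L_X/L_Y ≈ 910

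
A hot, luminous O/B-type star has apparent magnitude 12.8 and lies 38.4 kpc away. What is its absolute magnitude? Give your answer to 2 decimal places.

M ≈ -5.12

d = 38.4 kpc = 38400 pc
5 log₁₀(d/10 pc) = 5 log₁₀(38400) − 5 = 17.922
M = m − 5 log₁₀(d/10) = 12.8 − 17.922 = -5.122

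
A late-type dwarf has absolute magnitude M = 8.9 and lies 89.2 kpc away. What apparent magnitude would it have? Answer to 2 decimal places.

d = 89.2 kpc = 89200 pc
m = M + 5 log₁₀ d − 5 = 8.9 + 5·4.9504 − 5 = 28.652

m ≈ 28.65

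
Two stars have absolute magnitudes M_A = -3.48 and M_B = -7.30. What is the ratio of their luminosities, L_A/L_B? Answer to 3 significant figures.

ΔM = M_A − M_B = 3.82
L_A/L_B = 10^(−0.4 ΔM) = 10^-1.528 = 0.02965

L_A/L_B ≈ 0.0296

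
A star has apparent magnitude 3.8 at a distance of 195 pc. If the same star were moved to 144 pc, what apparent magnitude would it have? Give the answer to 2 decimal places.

m ≈ 3.14

Flux ∝ 1/d², so Δm = 5 log₁₀(d₂/d₁) = 5 log₁₀(144/195) = -0.658
m₂ = m₁ + Δm = 3.8 + (-0.658) = 3.142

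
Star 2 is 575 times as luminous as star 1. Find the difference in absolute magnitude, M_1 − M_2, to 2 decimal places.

M_1 − M_2 ≈ 6.90

Pogson: ΔM = −2.5 log₁₀(ratio) = −2.5 log₁₀(575) = −2.5 × 2.7597 = -6.899
Star 2 is brighter so has the smaller magnitude: M_1 − M_2 is positive.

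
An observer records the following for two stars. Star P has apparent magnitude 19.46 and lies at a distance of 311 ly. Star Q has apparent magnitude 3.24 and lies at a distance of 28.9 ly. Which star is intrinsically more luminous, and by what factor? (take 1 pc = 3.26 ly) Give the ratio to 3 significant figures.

Star Q is more luminous, by a factor of 26600.

Star P: d = 311 ly / 3.26 = 95.40 pc
Star P: M = m − 5 log₁₀ d + 5 = 19.46 − 5·1.9795 + 5 = 14.562
Star Q: d = 28.9 ly / 3.26 = 8.865 pc
Star Q: M = m − 5 log₁₀ d + 5 = 3.24 − 5·0.9477 + 5 = 3.502
ΔM = M_P − M_Q = 14.562 − (3.502) = 11.061; smaller M is more luminous → Star Q.
L ratio = 10^(0.4 |ΔM|) = 10^4.424 = 26560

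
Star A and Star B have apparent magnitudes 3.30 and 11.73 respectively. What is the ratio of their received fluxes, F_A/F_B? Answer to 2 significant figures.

F_A/F_B ≈ 2400

Δm = 3.30 − (11.73) = -8.43
Flux ratio = 10^(−0.4 Δm) = 10^(−0.4 × -8.43) = 10^3.372 = 2355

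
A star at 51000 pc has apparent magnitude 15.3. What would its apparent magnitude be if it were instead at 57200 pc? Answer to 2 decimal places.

Flux ∝ 1/d², so Δm = 5 log₁₀(d₂/d₁) = 5 log₁₀(57200/51000) = 0.249
m₂ = m₁ + Δm = 15.3 + (0.249) = 15.549

m ≈ 15.55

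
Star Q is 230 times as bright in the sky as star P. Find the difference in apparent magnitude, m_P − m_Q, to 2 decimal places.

Pogson: Δm = −2.5 log₁₀(ratio) = −2.5 log₁₀(230) = −2.5 × 2.3617 = -5.904
Star Q is brighter so has the smaller magnitude: m_P − m_Q is positive.

m_P − m_Q ≈ 5.90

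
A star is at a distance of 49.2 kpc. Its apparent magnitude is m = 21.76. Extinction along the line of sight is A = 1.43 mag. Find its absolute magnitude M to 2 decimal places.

d = 49.2 kpc = 49200 pc
5 log₁₀(d/10 pc) = 5 log₁₀(49200) − 5 = 18.460
M = m − 5 log₁₀(d/10) − A = 21.76 − 18.460 − 1.43 = 1.870

M ≈ 1.87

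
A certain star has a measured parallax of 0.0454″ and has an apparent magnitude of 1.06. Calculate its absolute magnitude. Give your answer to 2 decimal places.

M ≈ -0.65

d = 1/p = 1/0.0454″ = 22.03 pc
5 log₁₀(d/10 pc) = 5 log₁₀(22.03) − 5 = 1.715
M = m − 5 log₁₀(d/10) = 1.06 − 1.715 = -0.655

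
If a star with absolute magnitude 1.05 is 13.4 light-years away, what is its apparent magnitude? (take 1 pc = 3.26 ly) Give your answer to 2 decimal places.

m ≈ -0.88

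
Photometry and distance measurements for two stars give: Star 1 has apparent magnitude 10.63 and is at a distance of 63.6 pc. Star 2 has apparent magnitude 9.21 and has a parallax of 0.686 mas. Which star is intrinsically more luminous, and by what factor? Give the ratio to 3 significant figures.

Star 1: M = m − 5 log₁₀ d + 5 = 10.63 − 5·1.8035 + 5 = 6.613
Star 2: p = 0.686 mas = 6.86×10^-4″ → d = 1/p = 1458 pc
Star 2: M = m − 5 log₁₀ d + 5 = 9.21 − 5·3.1637 + 5 = -1.608
ΔM = M_1 − M_2 = 6.613 − (-1.608) = 8.221; smaller M is more luminous → Star 2.
L ratio = 10^(0.4 |ΔM|) = 10^3.288 = 1943

Star 2 is more luminous, by a factor of 1940.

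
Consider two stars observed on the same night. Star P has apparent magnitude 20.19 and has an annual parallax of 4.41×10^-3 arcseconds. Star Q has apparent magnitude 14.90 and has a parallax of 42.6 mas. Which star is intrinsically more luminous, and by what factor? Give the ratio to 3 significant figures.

Star P: d = 1/p = 1/4.41×10^-3″ = 226.8 pc
Star P: M = m − 5 log₁₀ d + 5 = 20.19 − 5·2.3556 + 5 = 13.412
Star Q: p = 42.6 mas = 0.0426″ → d = 1/p = 23.47 pc
Star Q: M = m − 5 log₁₀ d + 5 = 14.90 − 5·1.3706 + 5 = 13.047
ΔM = M_P − M_Q = 13.412 − (13.047) = 0.365; smaller M is more luminous → Star Q.
L ratio = 10^(0.4 |ΔM|) = 10^0.146 = 1.400

Star Q is more luminous, by a factor of 1.40.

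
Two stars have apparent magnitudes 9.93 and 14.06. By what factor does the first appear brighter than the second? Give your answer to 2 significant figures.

Δm = 9.93 − (14.06) = -4.13
Flux ratio = 10^(−0.4 Δm) = 10^(−0.4 × -4.13) = 10^1.652 = 44.87

45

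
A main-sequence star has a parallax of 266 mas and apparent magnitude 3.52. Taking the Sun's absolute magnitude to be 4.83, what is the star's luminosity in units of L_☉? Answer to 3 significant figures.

d = 1/p = 1000/266 mas = 3.759 pc
M = m − 5 log₁₀ d + 5 = 3.52 − 5·0.5751 + 5 = 5.644
M − M_☉ = 5.644 − 4.83 = 0.814
L/L_☉ = 10^(−0.4 × 0.814) = 0.4723

L/L_☉ ≈ 0.472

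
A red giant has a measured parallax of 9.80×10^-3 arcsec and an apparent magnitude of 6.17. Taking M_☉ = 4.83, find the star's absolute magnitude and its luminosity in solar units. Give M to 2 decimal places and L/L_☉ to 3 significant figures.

M ≈ 1.13; L/L_☉ ≈ 30.3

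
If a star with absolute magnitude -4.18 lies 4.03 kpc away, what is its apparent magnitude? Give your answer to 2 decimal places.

m ≈ 8.85

d = 4.03 kpc = 4030 pc
m = M + 5 log₁₀ d − 5 = -4.18 + 5·3.6053 − 5 = 8.847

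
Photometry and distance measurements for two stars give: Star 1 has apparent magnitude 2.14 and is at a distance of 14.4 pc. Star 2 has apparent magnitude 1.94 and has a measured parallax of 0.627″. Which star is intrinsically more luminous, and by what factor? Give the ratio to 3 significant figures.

Star 1 is more luminous, by a factor of 67.8.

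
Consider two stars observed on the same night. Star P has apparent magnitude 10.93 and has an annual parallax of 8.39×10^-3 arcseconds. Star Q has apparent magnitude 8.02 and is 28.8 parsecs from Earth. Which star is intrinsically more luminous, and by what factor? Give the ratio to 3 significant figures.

Star P is more luminous, by a factor of 1.17.

Star P: d = 1/p = 1/8.39×10^-3″ = 119.2 pc
Star P: M = m − 5 log₁₀ d + 5 = 10.93 − 5·2.0762 + 5 = 5.549
Star Q: M = m − 5 log₁₀ d + 5 = 8.02 − 5·1.4594 + 5 = 5.723
ΔM = M_P − M_Q = 5.549 − (5.723) = -0.174; smaller M is more luminous → Star P.
L ratio = 10^(0.4 |ΔM|) = 10^0.070 = 1.174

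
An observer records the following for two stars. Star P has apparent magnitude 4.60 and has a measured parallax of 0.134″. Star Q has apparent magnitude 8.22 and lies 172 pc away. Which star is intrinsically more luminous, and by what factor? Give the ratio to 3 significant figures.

Star Q is more luminous, by a factor of 18.9.

Star P: d = 1/p = 1/0.134″ = 7.463 pc
Star P: M = m − 5 log₁₀ d + 5 = 4.60 − 5·0.8729 + 5 = 5.236
Star Q: M = m − 5 log₁₀ d + 5 = 8.22 − 5·2.2355 + 5 = 2.042
ΔM = M_P − M_Q = 5.236 − (2.042) = 3.193; smaller M is more luminous → Star Q.
L ratio = 10^(0.4 |ΔM|) = 10^1.277 = 18.94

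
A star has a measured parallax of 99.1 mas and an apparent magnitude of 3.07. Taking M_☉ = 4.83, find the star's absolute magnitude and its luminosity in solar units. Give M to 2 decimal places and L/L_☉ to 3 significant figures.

M ≈ 3.05; L/L_☉ ≈ 5.15

d = 1/p = 1000/99.1 mas = 10.09 pc
M = m − 5 log₁₀ d + 5 = 3.07 − 5·1.0039 + 5 = 3.050
M − M_☉ = 3.050 − 4.83 = -1.780
L/L_☉ = 10^(−0.4 × -1.780) = 5.151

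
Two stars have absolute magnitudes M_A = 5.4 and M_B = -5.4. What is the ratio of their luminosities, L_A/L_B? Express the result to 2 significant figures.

ΔM = M_A − M_B = 10.8
L_A/L_B = 10^(−0.4 ΔM) = 10^-4.320 = 4.786×10^-5

L_A/L_B ≈ 4.8×10^-5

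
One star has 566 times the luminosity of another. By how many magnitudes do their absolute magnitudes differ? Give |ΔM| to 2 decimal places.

Pogson: ΔM = −2.5 log₁₀(ratio) = −2.5 log₁₀(566) = −2.5 × 2.7528 = -6.882

|ΔM| ≈ 6.88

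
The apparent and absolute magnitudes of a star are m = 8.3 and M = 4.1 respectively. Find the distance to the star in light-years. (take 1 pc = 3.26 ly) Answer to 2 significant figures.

Distance modulus: m − M = 8.3 − (4.1) = 4.200
m − M = 5 log₁₀ d − 5
log₁₀ d = (m − M)/5 + 1 = 1.8400
d = 10^1.8400 = 69.18 pc
= 225.5 ly

d ≈ 230 ly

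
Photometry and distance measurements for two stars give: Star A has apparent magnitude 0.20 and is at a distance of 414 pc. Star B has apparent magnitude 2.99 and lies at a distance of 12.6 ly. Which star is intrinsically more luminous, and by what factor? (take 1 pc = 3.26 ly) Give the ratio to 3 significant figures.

Star A: M = m − 5 log₁₀ d + 5 = 0.20 − 5·2.6170 + 5 = -7.885
Star B: d = 12.6 ly / 3.26 = 3.865 pc
Star B: M = m − 5 log₁₀ d + 5 = 2.99 − 5·0.5872 + 5 = 5.054
ΔM = M_A − M_B = -7.885 − (5.054) = -12.939; smaller M is more luminous → Star A.
L ratio = 10^(0.4 |ΔM|) = 10^5.176 = 149900

Star A is more luminous, by a factor of 150000.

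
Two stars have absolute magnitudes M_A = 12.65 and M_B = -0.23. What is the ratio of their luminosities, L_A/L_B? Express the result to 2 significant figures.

ΔM = M_A − M_B = 12.88
L_A/L_B = 10^(−0.4 ΔM) = 10^-5.152 = 7.047×10^-6

L_A/L_B ≈ 7.0×10^-6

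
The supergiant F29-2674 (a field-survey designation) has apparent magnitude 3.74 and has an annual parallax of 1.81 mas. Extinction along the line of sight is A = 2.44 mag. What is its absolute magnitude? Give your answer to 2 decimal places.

p = 1.81 mas = 1.81×10^-3″ → d = 1/p = 552.5 pc
5 log₁₀(d/10 pc) = 5 log₁₀(552.5) − 5 = 8.712
M = m − 5 log₁₀(d/10) − A = 3.74 − 8.712 − 2.44 = -7.412

M ≈ -7.41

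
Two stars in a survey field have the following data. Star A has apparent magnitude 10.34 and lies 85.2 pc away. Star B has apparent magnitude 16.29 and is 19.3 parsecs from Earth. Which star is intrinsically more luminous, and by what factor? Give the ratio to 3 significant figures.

Star A: M = m − 5 log₁₀ d + 5 = 10.34 − 5·1.9304 + 5 = 5.688
Star B: M = m − 5 log₁₀ d + 5 = 16.29 − 5·1.2856 + 5 = 14.862
ΔM = M_A − M_B = 5.688 − (14.862) = -9.174; smaller M is more luminous → Star A.
L ratio = 10^(0.4 |ΔM|) = 10^3.670 = 4675

Star A is more luminous, by a factor of 4670.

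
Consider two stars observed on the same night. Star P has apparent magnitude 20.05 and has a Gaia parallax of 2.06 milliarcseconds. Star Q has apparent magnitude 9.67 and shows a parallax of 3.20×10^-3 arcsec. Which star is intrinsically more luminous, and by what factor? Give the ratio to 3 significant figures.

Star Q is more luminous, by a factor of 5880.

Star P: p = 2.06 mas = 2.06×10^-3″ → d = 1/p = 485.4 pc
Star P: M = m − 5 log₁₀ d + 5 = 20.05 − 5·2.6861 + 5 = 11.619
Star Q: d = 1/p = 1/3.20×10^-3″ = 312.5 pc
Star Q: M = m − 5 log₁₀ d + 5 = 9.67 − 5·2.4949 + 5 = 2.196
ΔM = M_P − M_Q = 11.619 − (2.196) = 9.424; smaller M is more luminous → Star Q.
L ratio = 10^(0.4 |ΔM|) = 10^3.769 = 5881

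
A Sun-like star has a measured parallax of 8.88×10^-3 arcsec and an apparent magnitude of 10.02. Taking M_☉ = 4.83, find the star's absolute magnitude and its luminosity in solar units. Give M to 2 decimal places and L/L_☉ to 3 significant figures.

d = 1/p = 1/8.88×10^-3″ = 112.6 pc
M = m − 5 log₁₀ d + 5 = 10.02 − 5·2.0516 + 5 = 4.762
M − M_☉ = 4.762 − 4.83 = -0.068
L/L_☉ = 10^(−0.4 × -0.068) = 1.065

M ≈ 4.76; L/L_☉ ≈ 1.06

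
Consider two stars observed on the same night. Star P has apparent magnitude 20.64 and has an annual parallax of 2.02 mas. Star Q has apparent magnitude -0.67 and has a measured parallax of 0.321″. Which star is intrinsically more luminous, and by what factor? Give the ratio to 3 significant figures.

Star Q is more luminous, by a factor of 13200.

Star P: p = 2.02 mas = 2.02×10^-3″ → d = 1/p = 495.0 pc
Star P: M = m − 5 log₁₀ d + 5 = 20.64 − 5·2.6946 + 5 = 12.167
Star Q: d = 1/p = 1/0.321″ = 3.115 pc
Star Q: M = m − 5 log₁₀ d + 5 = -0.67 − 5·0.4935 + 5 = 1.863
ΔM = M_P − M_Q = 12.167 − (1.863) = 10.304; smaller M is more luminous → Star Q.
L ratio = 10^(0.4 |ΔM|) = 10^4.122 = 13230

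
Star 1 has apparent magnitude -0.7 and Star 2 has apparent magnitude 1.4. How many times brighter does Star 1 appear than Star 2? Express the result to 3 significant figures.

6.92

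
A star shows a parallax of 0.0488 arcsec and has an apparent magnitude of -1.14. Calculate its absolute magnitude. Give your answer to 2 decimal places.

d = 1/p = 1/0.0488″ = 20.49 pc
5 log₁₀(d/10 pc) = 5 log₁₀(20.49) − 5 = 1.558
M = m − 5 log₁₀(d/10) = -1.14 − 1.558 = -2.698

M ≈ -2.70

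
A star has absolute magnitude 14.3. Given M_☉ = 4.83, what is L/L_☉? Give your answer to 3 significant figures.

L/L_☉ ≈ 1.63×10^-4

M − M_☉ = 14.3 − 4.83 = 9.470
L/L_☉ = 10^(−0.4 (M − M_☉)) = 10^-3.788 = 1.629×10^-4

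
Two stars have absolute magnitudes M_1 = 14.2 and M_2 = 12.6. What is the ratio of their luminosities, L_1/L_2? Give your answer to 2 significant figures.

L_1/L_2 ≈ 0.23

ΔM = M_1 − M_2 = 1.6
L_1/L_2 = 10^(−0.4 ΔM) = 10^-0.640 = 0.2291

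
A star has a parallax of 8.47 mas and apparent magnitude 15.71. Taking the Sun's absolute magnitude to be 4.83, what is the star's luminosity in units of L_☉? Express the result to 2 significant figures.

d = 1/p = 1000/8.47 mas = 118.1 pc
M = m − 5 log₁₀ d + 5 = 15.71 − 5·2.0721 + 5 = 10.349
M − M_☉ = 10.349 − 4.83 = 5.519
L/L_☉ = 10^(−0.4 × 5.519) = 6.198×10^-3

L/L_☉ ≈ 6.2×10^-3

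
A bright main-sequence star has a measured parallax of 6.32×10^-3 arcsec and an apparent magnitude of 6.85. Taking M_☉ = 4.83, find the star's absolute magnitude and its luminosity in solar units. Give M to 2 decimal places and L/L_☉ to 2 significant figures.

M ≈ 0.85; L/L_☉ ≈ 39

d = 1/p = 1/6.32×10^-3″ = 158.2 pc
M = m − 5 log₁₀ d + 5 = 6.85 − 5·2.1993 + 5 = 0.854
M − M_☉ = 0.854 − 4.83 = -3.976
L/L_☉ = 10^(−0.4 × -3.976) = 38.96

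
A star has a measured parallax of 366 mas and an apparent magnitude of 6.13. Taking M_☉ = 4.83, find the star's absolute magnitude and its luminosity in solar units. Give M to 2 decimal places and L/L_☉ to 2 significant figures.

d = 1/p = 1000/366 mas = 2.732 pc
M = m − 5 log₁₀ d + 5 = 6.13 − 5·0.4365 + 5 = 8.947
M − M_☉ = 8.947 − 4.83 = 4.117
L/L_☉ = 10^(−0.4 × 4.117) = 0.02254

M ≈ 8.95; L/L_☉ ≈ 0.023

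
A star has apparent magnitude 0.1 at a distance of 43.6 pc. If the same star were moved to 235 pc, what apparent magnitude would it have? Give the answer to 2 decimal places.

Flux ∝ 1/d², so Δm = 5 log₁₀(d₂/d₁) = 5 log₁₀(235/43.6) = 3.658
m₂ = m₁ + Δm = 0.1 + (3.658) = 3.758

m ≈ 3.76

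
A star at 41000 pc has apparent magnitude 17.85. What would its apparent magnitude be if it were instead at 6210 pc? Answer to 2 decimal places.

Flux ∝ 1/d², so Δm = 5 log₁₀(d₂/d₁) = 5 log₁₀(6210/41000) = -4.098
m₂ = m₁ + Δm = 17.85 + (-4.098) = 13.752

m ≈ 13.75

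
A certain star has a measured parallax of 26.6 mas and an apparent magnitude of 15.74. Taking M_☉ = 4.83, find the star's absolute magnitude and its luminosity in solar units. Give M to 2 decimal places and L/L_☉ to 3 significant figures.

d = 1/p = 1000/26.6 mas = 37.59 pc
M = m − 5 log₁₀ d + 5 = 15.74 − 5·1.5751 + 5 = 12.864
M − M_☉ = 12.864 − 4.83 = 8.034
L/L_☉ = 10^(−0.4 × 8.034) = 6.113×10^-4

M ≈ 12.86; L/L_☉ ≈ 6.11×10^-4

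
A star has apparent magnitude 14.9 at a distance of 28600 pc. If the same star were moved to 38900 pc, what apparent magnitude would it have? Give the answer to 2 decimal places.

Flux ∝ 1/d², so Δm = 5 log₁₀(d₂/d₁) = 5 log₁₀(38900/28600) = 0.668
m₂ = m₁ + Δm = 14.9 + (0.668) = 15.568

m ≈ 15.57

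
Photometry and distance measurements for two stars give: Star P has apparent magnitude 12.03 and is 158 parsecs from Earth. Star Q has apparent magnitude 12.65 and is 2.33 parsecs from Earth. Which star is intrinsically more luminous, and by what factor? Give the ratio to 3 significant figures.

Star P is more luminous, by a factor of 8140.

Star P: M = m − 5 log₁₀ d + 5 = 12.03 − 5·2.1987 + 5 = 6.037
Star Q: M = m − 5 log₁₀ d + 5 = 12.65 − 5·0.3674 + 5 = 15.813
ΔM = M_P − M_Q = 6.037 − (15.813) = -9.777; smaller M is more luminous → Star P.
L ratio = 10^(0.4 |ΔM|) = 10^3.911 = 8140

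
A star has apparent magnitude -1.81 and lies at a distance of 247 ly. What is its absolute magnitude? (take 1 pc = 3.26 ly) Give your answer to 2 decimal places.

d = 247 ly / 3.26 = 75.77 pc
5 log₁₀(d/10 pc) = 5 log₁₀(75.77) − 5 = 4.397
M = m − 5 log₁₀(d/10) = -1.81 − 4.397 = -6.207

M ≈ -6.21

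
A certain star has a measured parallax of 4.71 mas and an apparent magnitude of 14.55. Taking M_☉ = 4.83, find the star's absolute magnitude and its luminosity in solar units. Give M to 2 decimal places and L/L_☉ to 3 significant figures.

d = 1/p = 1000/4.71 mas = 212.3 pc
M = m − 5 log₁₀ d + 5 = 14.55 − 5·2.3270 + 5 = 7.915
M − M_☉ = 7.915 − 4.83 = 3.085
L/L_☉ = 10^(−0.4 × 3.085) = 0.05834

M ≈ 7.92; L/L_☉ ≈ 0.0583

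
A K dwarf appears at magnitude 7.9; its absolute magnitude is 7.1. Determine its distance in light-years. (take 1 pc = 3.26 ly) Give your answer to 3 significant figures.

d ≈ 47.1 ly

Distance modulus: m − M = 7.9 − (7.1) = 0.800
m − M = 5 log₁₀ d − 5
log₁₀ d = (m − M)/5 + 1 = 1.1600
d = 10^1.1600 = 14.45 pc
= 47.12 ly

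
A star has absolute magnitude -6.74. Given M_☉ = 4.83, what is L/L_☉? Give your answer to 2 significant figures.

L/L_☉ ≈ 42000

M − M_☉ = -6.74 − 4.83 = -11.570
L/L_☉ = 10^(−0.4 (M − M_☉)) = 10^4.628 = 42460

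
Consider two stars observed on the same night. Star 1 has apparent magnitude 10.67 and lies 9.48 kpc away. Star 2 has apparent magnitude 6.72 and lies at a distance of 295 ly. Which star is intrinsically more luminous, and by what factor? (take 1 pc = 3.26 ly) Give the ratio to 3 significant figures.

Star 1: d = 9.48 kpc = 9480 pc
Star 1: M = m − 5 log₁₀ d + 5 = 10.67 − 5·3.9768 + 5 = -4.214
Star 2: d = 295 ly / 3.26 = 90.49 pc
Star 2: M = m − 5 log₁₀ d + 5 = 6.72 − 5·1.9566 + 5 = 1.937
ΔM = M_1 − M_2 = -4.214 − (1.937) = -6.151; smaller M is more luminous → Star 1.
L ratio = 10^(0.4 |ΔM|) = 10^2.460 = 288.7

Star 1 is more luminous, by a factor of 289.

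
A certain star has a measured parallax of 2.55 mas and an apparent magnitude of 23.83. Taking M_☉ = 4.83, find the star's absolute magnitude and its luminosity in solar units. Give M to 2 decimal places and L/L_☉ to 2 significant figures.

d = 1/p = 1000/2.55 mas = 392.2 pc
M = m − 5 log₁₀ d + 5 = 23.83 − 5·2.5935 + 5 = 15.863
M − M_☉ = 15.863 − 4.83 = 11.033
L/L_☉ = 10^(−0.4 × 11.033) = 3.863×10^-5

M ≈ 15.86; L/L_☉ ≈ 3.9×10^-5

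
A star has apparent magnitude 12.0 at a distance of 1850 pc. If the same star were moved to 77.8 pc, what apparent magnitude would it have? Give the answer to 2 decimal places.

Flux ∝ 1/d², so Δm = 5 log₁₀(d₂/d₁) = 5 log₁₀(77.8/1850) = -6.881
m₂ = m₁ + Δm = 12.0 + (-6.881) = 5.119

m ≈ 5.12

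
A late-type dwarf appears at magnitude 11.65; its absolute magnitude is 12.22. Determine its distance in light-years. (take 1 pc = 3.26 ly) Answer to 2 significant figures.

Distance modulus: m − M = 11.65 − (12.22) = -0.570
m − M = 5 log₁₀ d − 5
log₁₀ d = (m − M)/5 + 1 = 0.8860
d = 10^0.8860 = 7.691 pc
= 25.07 ly

d ≈ 25 ly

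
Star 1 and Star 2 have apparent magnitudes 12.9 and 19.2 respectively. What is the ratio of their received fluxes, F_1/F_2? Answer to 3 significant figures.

Δm = 12.9 − (19.2) = -6.3
Flux ratio = 10^(−0.4 Δm) = 10^(−0.4 × -6.3) = 10^2.520 = 331.1

F_1/F_2 ≈ 331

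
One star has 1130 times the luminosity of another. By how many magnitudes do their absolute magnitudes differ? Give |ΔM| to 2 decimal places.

Pogson: ΔM = −2.5 log₁₀(ratio) = −2.5 log₁₀(1130) = −2.5 × 3.0531 = -7.633

|ΔM| ≈ 7.63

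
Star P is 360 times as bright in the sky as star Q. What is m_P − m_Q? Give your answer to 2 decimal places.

m_P − m_Q ≈ -6.39

Pogson: Δm = −2.5 log₁₀(ratio) = −2.5 log₁₀(360) = −2.5 × 2.5563 = -6.391
Star P is brighter, so it has the smaller magnitude: the difference is negative.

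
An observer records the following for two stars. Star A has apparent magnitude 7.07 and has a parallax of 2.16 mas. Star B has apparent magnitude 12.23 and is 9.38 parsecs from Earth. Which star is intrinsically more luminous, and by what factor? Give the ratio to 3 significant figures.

Star A is more luminous, by a factor of 282000.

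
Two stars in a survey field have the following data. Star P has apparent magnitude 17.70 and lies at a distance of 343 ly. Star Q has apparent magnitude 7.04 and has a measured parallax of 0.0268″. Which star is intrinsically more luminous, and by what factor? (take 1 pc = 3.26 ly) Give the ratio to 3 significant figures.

Star Q is more luminous, by a factor of 2310.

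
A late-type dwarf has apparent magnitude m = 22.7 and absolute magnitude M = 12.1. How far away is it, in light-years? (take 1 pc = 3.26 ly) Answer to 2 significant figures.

d ≈ 4300 ly

μ = m − M = 10.600
m − M = 5 log₁₀ d − 5
log₁₀ d = (m − M)/5 + 1 = 3.1200
d = 10^3.1200 = 1318 pc
= 4298 ly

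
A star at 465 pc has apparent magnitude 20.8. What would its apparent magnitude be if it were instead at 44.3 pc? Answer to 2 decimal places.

Flux ∝ 1/d², so Δm = 5 log₁₀(d₂/d₁) = 5 log₁₀(44.3/465) = -5.105
m₂ = m₁ + Δm = 20.8 + (-5.105) = 15.695

m ≈ 15.69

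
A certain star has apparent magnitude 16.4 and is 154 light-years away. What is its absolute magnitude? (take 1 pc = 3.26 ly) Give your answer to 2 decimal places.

M ≈ 13.03

d = 154 ly / 3.26 = 47.24 pc
5 log₁₀(d/10 pc) = 5 log₁₀(47.24) − 5 = 3.372
M = m − 5 log₁₀(d/10) = 16.4 − 3.372 = 13.028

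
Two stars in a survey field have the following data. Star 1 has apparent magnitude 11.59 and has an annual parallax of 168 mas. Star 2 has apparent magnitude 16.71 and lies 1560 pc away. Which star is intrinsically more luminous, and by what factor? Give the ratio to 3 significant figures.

Star 2 is more luminous, by a factor of 615.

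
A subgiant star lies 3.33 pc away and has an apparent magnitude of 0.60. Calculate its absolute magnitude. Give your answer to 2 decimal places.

5 log₁₀(d/10 pc) = 5 log₁₀(3.330) − 5 = -2.388
M = m − 5 log₁₀(d/10) = 0.60 + 2.388 = 2.988

M ≈ 2.99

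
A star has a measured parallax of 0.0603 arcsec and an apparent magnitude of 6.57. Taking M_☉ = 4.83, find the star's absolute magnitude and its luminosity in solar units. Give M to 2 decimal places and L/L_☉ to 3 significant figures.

M ≈ 5.47; L/L_☉ ≈ 0.554

d = 1/p = 1/0.0603″ = 16.58 pc
M = m − 5 log₁₀ d + 5 = 6.57 − 5·1.2197 + 5 = 5.472
M − M_☉ = 5.472 − 4.83 = 0.642
L/L_☉ = 10^(−0.4 × 0.642) = 0.5538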